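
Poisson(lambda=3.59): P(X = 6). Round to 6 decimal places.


P = e^(-lam) * lam^k / k!
e^(-3.59) ≈ 0.02759833
lam^k = 3.59^6 ≈ 2140.753642
k! = 6! = 720
P = 0.02759833 * 2140.753642 / 720 ≈ 0.082057

0.082057


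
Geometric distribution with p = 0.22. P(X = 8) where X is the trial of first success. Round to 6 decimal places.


P = (1-p)^(k-1) * p
(1-p)^(k-1) = 0.78^7 ≈ 0.1756557
P = 0.1756557 * 0.22 ≈ 0.03864425

0.038644


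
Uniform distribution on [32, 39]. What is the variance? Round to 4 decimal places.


Var = (b-a)^2 / 12
(b-a)^2 = (39 - 32)^2 = 49
Var = 49/12 ≈ 4.083333

4.0833


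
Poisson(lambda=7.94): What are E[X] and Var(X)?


E[X] = Var(X) = lambda = 7.94

7.94, 7.94


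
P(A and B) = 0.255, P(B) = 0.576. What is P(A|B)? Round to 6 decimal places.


P(A|B) = P(A and B) / P(B) = 0.255 / 0.576 = 85/192 ≈ 0.44270833

0.442708


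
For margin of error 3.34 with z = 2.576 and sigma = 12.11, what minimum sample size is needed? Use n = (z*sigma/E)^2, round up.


z*sigma/E = 2.576 * 12.11 / 3.34 ≈ 9.339928
(z*sigma/E)^2 ≈ 87.234258
round up: n = 88

88


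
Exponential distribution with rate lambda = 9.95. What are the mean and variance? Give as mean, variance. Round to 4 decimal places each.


mean = 1/lam, var = 1/lam^2
mean = 1 / 9.95 = 20/199 ≈ 0.100503
lam^2 = 9.95^2 = 99.0025
var = 1 / 99.0025 ≈ 0.010101

0.1005, 0.0101


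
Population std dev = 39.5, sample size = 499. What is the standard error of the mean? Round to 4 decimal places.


SE = sigma / sqrt(n)
sqrt(499) ≈ 22.338308
SE = 39.5 / 22.338308 ≈ 1.768263

1.7683


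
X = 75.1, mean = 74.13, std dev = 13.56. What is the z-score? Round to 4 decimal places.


z = (X - mu) / sigma
X - mu = 75.1 - 74.13 = 0.97
z = 0.97 / 13.56 = 97/1356 ≈ 0.071534

0.0715


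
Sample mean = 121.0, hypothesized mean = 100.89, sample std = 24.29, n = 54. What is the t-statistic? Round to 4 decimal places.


t = (xbar - mu0) / (s/sqrt(n))
xbar - mu0 = 121.0 - 100.89 = 20.11
sqrt(54) ≈ 7.34846923
s/sqrt(n) = 24.29 / 7.34846923 ≈ 3.30545033
t = 20.11 / 3.30545033 ≈ 6.083891

6.0839


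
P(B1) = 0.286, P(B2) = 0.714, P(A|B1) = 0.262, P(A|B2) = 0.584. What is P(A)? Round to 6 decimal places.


P(A) = P(A|B1)*P(B1) + P(A|B2)*P(B2)
P(A|B1)*P(B1) = 0.262 * 0.286 = 0.074932
P(A|B2)*P(B2) = 0.584 * 0.714 = 0.416976
P(A) = 0.074932 + 0.416976 = 0.491908

0.491908


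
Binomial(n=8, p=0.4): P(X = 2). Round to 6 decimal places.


P = C(n,k) * p^k * (1-p)^(n-k)
C(8,2) = 28
p^k = 0.4^2 = 0.16
(1-p)^(n-k) = 0.6^6 = 0.046656
P = 28 * 0.16 * 0.046656 ≈ 0.209019

0.209019


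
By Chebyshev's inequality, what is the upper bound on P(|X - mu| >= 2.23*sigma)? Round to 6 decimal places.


P <= 1/k^2
k^2 = 2.23^2 = 4.9729
1/k^2 = 1 / 4.9729 ≈ 0.20108991

0.201090


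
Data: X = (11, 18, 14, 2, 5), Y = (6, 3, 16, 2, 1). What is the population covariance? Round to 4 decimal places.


Cov = (1/n)*sum((xi-xbar)(yi-ybar))
n = 5, xbar = 50/5 = 10, ybar = 28/5 = 5.6
sum((xi-xbar)(yi-ybar)) = 73
Cov = 73 / 5 = 14.6

14.6000


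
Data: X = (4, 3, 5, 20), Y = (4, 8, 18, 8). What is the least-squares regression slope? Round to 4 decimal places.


b = sum((xi-xbar)(yi-ybar)) / sum((xi-xbar)^2)
n = 4, xbar = 32/4 = 8, ybar = 38/4 = 9.5
Sxy = sum((xi-xbar)(yi-ybar)) = -14
Sxx = sum((xi-xbar)^2) = 194
b = Sxy / Sxx = -7/97 ≈ -0.072165

-0.0722


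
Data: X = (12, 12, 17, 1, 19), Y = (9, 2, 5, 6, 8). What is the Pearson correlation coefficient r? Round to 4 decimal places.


r = sum((xi-xbar)(yi-ybar)) / sqrt(sum((xi-xbar)^2) * sum((yi-ybar)^2))
n = 5, xbar = 61/5 = 12.2, ybar = 30/5 = 6
Sxy = sum((xi-xbar)(yi-ybar)) = 9
Sxx = sum((xi-xbar)^2) = 194.8
Syy = sum((yi-ybar)^2) = 30
sqrt(Sxx*Syy) ≈ 76.446059
r = Sxy / sqrt(Sxx*Syy) = 9 / 76.446059 ≈ 0.117730

0.1177


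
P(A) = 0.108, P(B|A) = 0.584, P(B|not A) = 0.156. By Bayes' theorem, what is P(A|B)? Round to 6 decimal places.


P(A|B) = P(B|A)*P(A) / P(B), P(B) = P(B|A)*P(A) + P(B|not A)*P(not A)
P(B|A)*P(A) = 0.584 * 0.108 = 0.063072
P(B|not A)*P(not A) = 0.156 * 0.892 = 0.139152
P(B) = 0.063072 + 0.139152 = 0.202224
P(A|B) = 0.063072 / 0.202224 = 1314/4213 ≈ 0.31189176

0.311892


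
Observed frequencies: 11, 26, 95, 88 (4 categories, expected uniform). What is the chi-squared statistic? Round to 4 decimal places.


chi2 = sum((O-E)^2/E), E = total/4
total = 220, E = 220/4 = 55
(11 - 55)^2 / 55 = 1936 / 55 = 35.2
(26 - 55)^2 / 55 = 841 / 55 = 841/55 ≈ 15.290909
(95 - 55)^2 / 55 = 1600 / 55 = 320/11 ≈ 29.090909
(88 - 55)^2 / 55 = 1089 / 55 = 19.8
chi2 = 5466/55 ≈ 99.381818

99.3818


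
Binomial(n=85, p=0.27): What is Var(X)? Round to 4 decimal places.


Var = n*p*(1-p) = 85 * 0.27 * 0.73 = 16.7535

16.7535


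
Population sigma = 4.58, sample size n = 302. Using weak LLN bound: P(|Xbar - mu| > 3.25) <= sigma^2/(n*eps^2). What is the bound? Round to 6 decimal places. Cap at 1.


bound = min(1, sigma^2/(n*eps^2))
sigma^2 = 4.58^2 = 20.9764
n*eps^2 = 302 * 3.25^2 = 302 * 10.5625 = 3189.875
sigma^2/(n*eps^2) = 20.9764 / 3189.875 ≈ 0.00657593

0.006576


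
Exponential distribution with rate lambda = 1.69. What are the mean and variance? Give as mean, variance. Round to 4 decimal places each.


mean = 1/lam, var = 1/lam^2
mean = 1 / 1.69 = 100/169 ≈ 0.591716
lam^2 = 1.69^2 = 2.8561
var = 1 / 2.8561 ≈ 0.350128

0.5917, 0.3501


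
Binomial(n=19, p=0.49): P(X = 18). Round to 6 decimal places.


P = C(n,k) * p^k * (1-p)^(n-k)
C(19,18) = 19
p^k = 0.49^18 ≈ 0.000002651731
(1-p)^(n-k) = 0.51^1 = 0.51
P = 19 * 0.000002651731 * 0.51 ≈ 0.000026

0.000026


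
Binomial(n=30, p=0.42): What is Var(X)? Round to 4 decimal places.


Var = n*p*(1-p) = 30 * 0.42 * 0.58 = 7.308

7.3080


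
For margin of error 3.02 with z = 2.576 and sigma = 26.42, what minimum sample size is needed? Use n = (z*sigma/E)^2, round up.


z*sigma/E = 2.576 * 26.42 / 3.02 ≈ 22.535735
(z*sigma/E)^2 ≈ 507.859356
round up: n = 508

508


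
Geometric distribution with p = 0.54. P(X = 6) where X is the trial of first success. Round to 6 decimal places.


P = (1-p)^(k-1) * p
(1-p)^(k-1) = 0.46^5 ≈ 0.02059630
P = 0.02059630 * 0.54 ≈ 0.01112200

0.011122


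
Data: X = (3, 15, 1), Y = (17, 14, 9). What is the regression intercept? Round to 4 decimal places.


a = ybar - b*xbar, where b = sum((xi-xbar)(yi-ybar)) / sum((xi-xbar)^2)
n = 3, xbar = 19/3 ≈ 6.333333, ybar = 40/3 ≈ 13.333333
Sxy = sum((xi-xbar)(yi-ybar)) = 50/3 ≈ 16.666667
Sxx = sum((xi-xbar)^2) = 344/3 ≈ 114.666667
b = Sxy / Sxx = 25/172 ≈ 0.145349
a = 13.333333 - 0.145349 * 6.333333 = 2135/172 ≈ 12.412791

12.4128


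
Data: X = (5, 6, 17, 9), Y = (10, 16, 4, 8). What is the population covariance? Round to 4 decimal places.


Cov = (1/n)*sum((xi-xbar)(yi-ybar))
n = 4, xbar = 37/4 = 9.25, ybar = 38/4 = 9.5
sum((xi-xbar)(yi-ybar)) = -65.5
Cov = -65.5 / 4 = -16.375

-16.3750


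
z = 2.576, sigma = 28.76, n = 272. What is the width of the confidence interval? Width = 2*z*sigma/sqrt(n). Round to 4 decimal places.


width = 2*z*sigma/sqrt(n)
2*z*sigma = 2 * 2.576 * 28.76 = 148.17152
sqrt(272) ≈ 16.492423
width = 148.17152 / 16.492423 ≈ 8.984218

8.9842


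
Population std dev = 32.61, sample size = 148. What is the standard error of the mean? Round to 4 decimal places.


SE = sigma / sqrt(n)
sqrt(148) ≈ 12.165525
SE = 32.61 / 12.165525 ≈ 2.680525

2.6805


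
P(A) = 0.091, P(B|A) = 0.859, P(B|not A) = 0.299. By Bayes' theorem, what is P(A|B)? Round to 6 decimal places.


P(A|B) = P(B|A)*P(A) / P(B), P(B) = P(B|A)*P(A) + P(B|not A)*P(not A)
P(B|A)*P(A) = 0.859 * 0.091 = 0.078169
P(B|not A)*P(not A) = 0.299 * 0.909 = 0.271791
P(B) = 0.078169 + 0.271791 = 0.34996
P(A|B) = 0.078169 / 0.34996 ≈ 0.22336553

0.223366


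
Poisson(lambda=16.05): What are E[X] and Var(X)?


E[X] = Var(X) = lambda = 16.05

16.05, 16.05


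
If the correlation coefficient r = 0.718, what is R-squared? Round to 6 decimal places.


R^2 = r^2 = (0.718)^2 = 0.515524

0.515524


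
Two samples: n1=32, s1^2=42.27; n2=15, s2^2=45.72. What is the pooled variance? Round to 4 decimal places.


sp^2 = ((n1-1)*s1^2 + (n2-1)*s2^2)/(n1+n2-2)
(n1-1)*s1^2 = 31 * 42.27 = 1310.37
(n2-1)*s2^2 = 14 * 45.72 = 640.08
numerator = 1310.37 + 640.08 = 1950.45
n1+n2-2 = 45
sp^2 = 1950.45 / 45 = 13003/300 ≈ 43.343333

43.3433


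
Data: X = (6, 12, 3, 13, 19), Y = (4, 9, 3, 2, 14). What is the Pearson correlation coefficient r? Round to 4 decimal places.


r = sum((xi-xbar)(yi-ybar)) / sqrt(sum((xi-xbar)^2) * sum((yi-ybar)^2))
n = 5, xbar = 53/5 = 10.6, ybar = 32/5 = 6.4
Sxy = sum((xi-xbar)(yi-ybar)) = 93.8
Sxx = sum((xi-xbar)^2) = 157.2
Syy = sum((yi-ybar)^2) = 101.2
sqrt(Sxx*Syy) ≈ 126.129457
r = Sxy / sqrt(Sxx*Syy) = 93.8 / 126.129457 ≈ 0.743680

0.7437


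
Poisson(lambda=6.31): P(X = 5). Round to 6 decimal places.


P = e^(-lam) * lam^k / k!
e^(-6.31) ≈ 0.001818033
lam^k = 6.31^5 ≈ 10003.380679
k! = 5! = 120
P = 0.001818033 * 10003.380679 / 120 ≈ 0.151554

0.151554


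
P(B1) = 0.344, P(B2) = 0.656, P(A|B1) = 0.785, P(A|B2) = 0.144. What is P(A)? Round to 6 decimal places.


P(A) = P(A|B1)*P(B1) + P(A|B2)*P(B2)
P(A|B1)*P(B1) = 0.785 * 0.344 = 0.27004
P(A|B2)*P(B2) = 0.144 * 0.656 = 0.094464
P(A) = 0.27004 + 0.094464 = 0.364504

0.364504


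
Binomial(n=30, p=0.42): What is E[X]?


E[X] = n*p = 30 * 0.42 = 12.6

12.6


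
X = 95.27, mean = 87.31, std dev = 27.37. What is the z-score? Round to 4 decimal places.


z = (X - mu) / sigma
X - mu = 95.27 - 87.31 = 7.96
z = 7.96 / 27.37 = 796/2737 ≈ 0.290829

0.2908


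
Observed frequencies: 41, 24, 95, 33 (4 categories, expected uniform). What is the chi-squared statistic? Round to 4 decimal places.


chi2 = sum((O-E)^2/E), E = total/4
total = 193, E = 193/4 = 48.25
(41 - 48.25)^2 / 48.25 = 52.5625 / 48.25 = 841/772 ≈ 1.089378
(24 - 48.25)^2 / 48.25 = 588.0625 / 48.25 = 9409/772 ≈ 12.187824
(95 - 48.25)^2 / 48.25 = 2185.5625 / 48.25 = 34969/772 ≈ 45.296632
(33 - 48.25)^2 / 48.25 = 232.5625 / 48.25 = 3721/772 ≈ 4.819948
chi2 = 12235/193 ≈ 63.393782

63.3938


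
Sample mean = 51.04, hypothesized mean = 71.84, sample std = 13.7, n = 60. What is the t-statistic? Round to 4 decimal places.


t = (xbar - mu0) / (s/sqrt(n))
xbar - mu0 = 51.04 - 71.84 = -20.8
sqrt(60) ≈ 7.74596669
s/sqrt(n) = 13.7 / 7.74596669 ≈ 1.76866239
t = -20.8 / 1.76866239 ≈ -11.760300

-11.7603


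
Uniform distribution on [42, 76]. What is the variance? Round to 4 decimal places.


Var = (b-a)^2 / 12
(b-a)^2 = (76 - 42)^2 = 1156
Var = 1156/12 ≈ 96.333333

96.3333


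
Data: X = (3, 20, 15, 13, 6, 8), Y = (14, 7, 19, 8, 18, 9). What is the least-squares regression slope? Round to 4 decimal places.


b = sum((xi-xbar)(yi-ybar)) / sum((xi-xbar)^2)
n = 6, xbar = 65/6 ≈ 10.833333, ybar = 75/6 = 12.5
Sxy = sum((xi-xbar)(yi-ybar)) = -61.5
Sxx = sum((xi-xbar)^2) = 1193/6 ≈ 198.833333
b = Sxy / Sxx = -369/1193 ≈ -0.309304

-0.3093


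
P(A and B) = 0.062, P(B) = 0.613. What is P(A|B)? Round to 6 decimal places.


P(A|B) = P(A and B) / P(B) = 0.062 / 0.613 = 62/613 ≈ 0.10114192

0.101142


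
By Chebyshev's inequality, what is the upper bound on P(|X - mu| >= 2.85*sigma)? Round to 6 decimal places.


P <= 1/k^2
k^2 = 2.85^2 = 8.1225
1/k^2 = 1 / 8.1225 = 400/3249 ≈ 0.12311480

0.123115


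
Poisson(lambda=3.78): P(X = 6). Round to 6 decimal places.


P = e^(-lam) * lam^k / k!
e^(-3.78) ≈ 0.02282269
lam^k = 3.78^6 ≈ 2917.096519
k! = 6! = 720
P = 0.02282269 * 2917.096519 / 720 ≈ 0.092467

0.092467


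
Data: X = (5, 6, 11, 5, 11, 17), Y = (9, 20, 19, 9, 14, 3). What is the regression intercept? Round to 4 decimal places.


a = ybar - b*xbar, where b = sum((xi-xbar)(yi-ybar)) / sum((xi-xbar)^2)
n = 6, xbar = 55/6 ≈ 9.166667, ybar = 74/6 = 37/3 ≈ 12.333333
Sxy = sum((xi-xbar)(yi-ybar)) = -163/3 ≈ -54.333333
Sxx = sum((xi-xbar)^2) = 677/6 ≈ 112.833333
b = Sxy / Sxx = -326/677 ≈ -0.481536
a = 12.333333 - (-0.481536) * 9.166667 = 11338/677 ≈ 16.747415

16.7474


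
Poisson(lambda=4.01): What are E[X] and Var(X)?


E[X] = Var(X) = lambda = 4.01

4.01, 4.01


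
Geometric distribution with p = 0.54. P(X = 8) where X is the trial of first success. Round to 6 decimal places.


P = (1-p)^(k-1) * p
(1-p)^(k-1) = 0.46^7 ≈ 0.004358177
P = 0.004358177 * 0.54 ≈ 0.002353415

0.002353


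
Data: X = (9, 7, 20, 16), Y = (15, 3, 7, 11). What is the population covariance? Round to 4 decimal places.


Cov = (1/n)*sum((xi-xbar)(yi-ybar))
n = 4, xbar = 52/4 = 13, ybar = 36/4 = 9
sum((xi-xbar)(yi-ybar)) = 4
Cov = 4 / 4 = 1

1.0000


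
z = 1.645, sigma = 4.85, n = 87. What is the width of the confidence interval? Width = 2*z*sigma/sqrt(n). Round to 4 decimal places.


width = 2*z*sigma/sqrt(n)
2*z*sigma = 2 * 1.645 * 4.85 = 15.9565
sqrt(87) ≈ 9.327379
width = 15.9565 / 9.327379 ≈ 1.710716

1.7107


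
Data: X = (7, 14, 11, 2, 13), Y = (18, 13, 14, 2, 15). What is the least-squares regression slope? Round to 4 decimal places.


b = sum((xi-xbar)(yi-ybar)) / sum((xi-xbar)^2)
n = 5, xbar = 47/5 = 9.4, ybar = 62/5 = 12.4
Sxy = sum((xi-xbar)(yi-ybar)) = 78.2
Sxx = sum((xi-xbar)^2) = 97.2
b = Sxy / Sxx = 391/486 ≈ 0.804527

0.8045


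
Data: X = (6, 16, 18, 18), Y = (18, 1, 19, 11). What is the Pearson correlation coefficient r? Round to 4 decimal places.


r = sum((xi-xbar)(yi-ybar)) / sqrt(sum((xi-xbar)^2) * sum((yi-ybar)^2))
n = 4, xbar = 58/4 = 14.5, ybar = 49/4 = 12.25
Sxy = sum((xi-xbar)(yi-ybar)) = -46.5
Sxx = sum((xi-xbar)^2) = 99
Syy = sum((yi-ybar)^2) = 206.75
sqrt(Sxx*Syy) ≈ 143.067292
r = Sxy / sqrt(Sxx*Syy) = -46.5 / 143.067292 ≈ -0.325022

-0.3250


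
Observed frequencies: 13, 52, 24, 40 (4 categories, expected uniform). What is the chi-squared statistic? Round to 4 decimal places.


chi2 = sum((O-E)^2/E), E = total/4
total = 129, E = 129/4 = 32.25
(13 - 32.25)^2 / 32.25 = 370.5625 / 32.25 = 5929/516 ≈ 11.490310
(52 - 32.25)^2 / 32.25 = 390.0625 / 32.25 = 6241/516 ≈ 12.094961
(24 - 32.25)^2 / 32.25 = 68.0625 / 32.25 = 363/172 ≈ 2.110465
(40 - 32.25)^2 / 32.25 = 60.0625 / 32.25 = 961/516 ≈ 1.862403
chi2 = 1185/43 ≈ 27.558140

27.5581


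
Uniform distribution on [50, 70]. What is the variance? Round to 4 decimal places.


Var = (b-a)^2 / 12
(b-a)^2 = (70 - 50)^2 = 400
Var = 400/12 ≈ 33.333333

33.3333


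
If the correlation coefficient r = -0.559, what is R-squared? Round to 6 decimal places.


R^2 = r^2 = (-0.559)^2 = 0.312481

0.312481


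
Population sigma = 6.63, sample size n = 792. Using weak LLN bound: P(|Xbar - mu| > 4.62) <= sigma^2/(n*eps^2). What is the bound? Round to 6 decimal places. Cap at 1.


bound = min(1, sigma^2/(n*eps^2))
sigma^2 = 6.63^2 = 43.9569
n*eps^2 = 792 * 4.62^2 = 792 * 21.3444 = 16904.7648
sigma^2/(n*eps^2) = 43.9569 / 16904.7648 ≈ 0.00260027

0.002600


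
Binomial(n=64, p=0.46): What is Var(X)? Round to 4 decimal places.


Var = n*p*(1-p) = 64 * 0.46 * 0.54 = 15.8976

15.8976


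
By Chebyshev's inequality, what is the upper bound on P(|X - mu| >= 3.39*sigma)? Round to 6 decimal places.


P <= 1/k^2
k^2 = 3.39^2 = 11.4921
1/k^2 = 1 / 11.4921 ≈ 0.08701630

0.087016


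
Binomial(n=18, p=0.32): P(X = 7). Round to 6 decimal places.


P = C(n,k) * p^k * (1-p)^(n-k)
C(18,7) = 31824
p^k = 0.32^7 ≈ 0.0003435974
(1-p)^(n-k) = 0.68^11 ≈ 0.01437468
P = 31824 * 0.0003435974 * 0.01437468 ≈ 0.157182

0.157182


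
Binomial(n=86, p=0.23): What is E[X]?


E[X] = n*p = 86 * 0.23 = 19.78

19.78


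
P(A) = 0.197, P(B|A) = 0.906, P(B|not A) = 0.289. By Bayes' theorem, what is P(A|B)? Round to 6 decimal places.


P(A|B) = P(B|A)*P(A) / P(B), P(B) = P(B|A)*P(A) + P(B|not A)*P(not A)
P(B|A)*P(A) = 0.906 * 0.197 = 0.178482
P(B|not A)*P(not A) = 0.289 * 0.803 = 0.232067
P(B) = 0.178482 + 0.232067 = 0.410549
P(A|B) = 0.178482 / 0.410549 ≈ 0.43473982

0.434740


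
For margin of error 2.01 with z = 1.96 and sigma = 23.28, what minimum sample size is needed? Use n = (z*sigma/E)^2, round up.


z*sigma/E = 1.96 * 23.28 / 2.01 = 38024/1675 ≈ 22.700896
(z*sigma/E)^2 ≈ 515.330658
round up: n = 516

516


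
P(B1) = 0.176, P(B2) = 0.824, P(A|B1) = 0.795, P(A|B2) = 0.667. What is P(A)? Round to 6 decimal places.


P(A) = P(A|B1)*P(B1) + P(A|B2)*P(B2)
P(A|B1)*P(B1) = 0.795 * 0.176 = 0.13992
P(A|B2)*P(B2) = 0.667 * 0.824 = 0.549608
P(A) = 0.13992 + 0.549608 = 0.689528

0.689528


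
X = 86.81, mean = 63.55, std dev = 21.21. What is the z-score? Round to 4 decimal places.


z = (X - mu) / sigma
X - mu = 86.81 - 63.55 = 23.26
z = 23.26 / 21.21 = 2326/2121 ≈ 1.096653

1.0967


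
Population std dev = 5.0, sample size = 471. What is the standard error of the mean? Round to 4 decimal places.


SE = sigma / sqrt(n)
sqrt(471) ≈ 21.702534
SE = 5.0 / 21.702534 ≈ 0.230388

0.2304


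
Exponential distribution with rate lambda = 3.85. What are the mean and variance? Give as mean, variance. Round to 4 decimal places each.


mean = 1/lam, var = 1/lam^2
mean = 1 / 3.85 = 20/77 ≈ 0.259740
lam^2 = 3.85^2 = 14.8225
var = 1 / 14.8225 = 400/5929 ≈ 0.067465

0.2597, 0.0675


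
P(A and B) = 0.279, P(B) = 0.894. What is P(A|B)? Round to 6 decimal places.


P(A|B) = P(A and B) / P(B) = 0.279 / 0.894 = 93/298 ≈ 0.31208054

0.312081


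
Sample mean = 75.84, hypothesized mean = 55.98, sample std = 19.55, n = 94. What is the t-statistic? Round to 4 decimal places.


t = (xbar - mu0) / (s/sqrt(n))
xbar - mu0 = 75.84 - 55.98 = 19.86
sqrt(94) ≈ 9.69535971
s/sqrt(n) = 19.55 / 9.69535971 ≈ 2.01642854
t = 19.86 / 2.01642854 ≈ 9.849097

9.8491


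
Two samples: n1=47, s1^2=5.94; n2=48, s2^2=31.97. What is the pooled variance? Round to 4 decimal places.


sp^2 = ((n1-1)*s1^2 + (n2-1)*s2^2)/(n1+n2-2)
(n1-1)*s1^2 = 46 * 5.94 = 273.24
(n2-1)*s2^2 = 47 * 31.97 = 1502.59
numerator = 273.24 + 1502.59 = 1775.83
n1+n2-2 = 93
sp^2 = 1775.83 / 93 = 177583/9300 ≈ 19.094946

19.0949


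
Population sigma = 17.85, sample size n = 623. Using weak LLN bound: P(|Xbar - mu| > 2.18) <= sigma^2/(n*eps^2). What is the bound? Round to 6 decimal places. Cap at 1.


bound = min(1, sigma^2/(n*eps^2))
sigma^2 = 17.85^2 = 318.6225
n*eps^2 = 623 * 2.18^2 = 623 * 4.7524 = 2960.7452
sigma^2/(n*eps^2) = 318.6225 / 2960.7452 ≈ 0.10761564

0.107616


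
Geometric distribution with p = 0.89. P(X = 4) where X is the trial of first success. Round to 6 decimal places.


P = (1-p)^(k-1) * p
(1-p)^(k-1) = 0.11^3 = 0.001331
P = 0.001331 * 0.89 = 0.00118459

0.001185


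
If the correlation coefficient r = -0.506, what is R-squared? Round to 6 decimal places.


R^2 = r^2 = (-0.506)^2 = 0.256036

0.256036


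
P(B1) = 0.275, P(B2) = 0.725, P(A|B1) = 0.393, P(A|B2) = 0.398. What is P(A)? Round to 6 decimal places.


P(A) = P(A|B1)*P(B1) + P(A|B2)*P(B2)
P(A|B1)*P(B1) = 0.393 * 0.275 = 0.108075
P(A|B2)*P(B2) = 0.398 * 0.725 = 0.28855
P(A) = 0.108075 + 0.28855 = 0.396625

0.396625


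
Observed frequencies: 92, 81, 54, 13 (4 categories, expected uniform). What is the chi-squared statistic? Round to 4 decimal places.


chi2 = sum((O-E)^2/E), E = total/4
total = 240, E = 240/4 = 60
(92 - 60)^2 / 60 = 1024 / 60 = 256/15 ≈ 17.066667
(81 - 60)^2 / 60 = 441 / 60 = 7.35
(54 - 60)^2 / 60 = 36 / 60 = 0.6
(13 - 60)^2 / 60 = 2209 / 60 = 2209/60 ≈ 36.816667
chi2 = 371/6 ≈ 61.833333

61.8333


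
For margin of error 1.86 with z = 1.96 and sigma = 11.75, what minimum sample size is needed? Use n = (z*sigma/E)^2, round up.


z*sigma/E = 1.96 * 11.75 / 1.86 = 2303/186 ≈ 12.381720
(z*sigma/E)^2 ≈ 153.307001
round up: n = 154

154


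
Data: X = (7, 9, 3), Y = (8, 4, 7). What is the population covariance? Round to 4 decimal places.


Cov = (1/n)*sum((xi-xbar)(yi-ybar))
n = 3, xbar = 19/3 ≈ 6.333333, ybar = 19/3 ≈ 6.333333
sum((xi-xbar)(yi-ybar)) = -22/3 ≈ -7.333333
Cov = -7.333333 / 3 = -22/9 ≈ -2.444444

-2.4444


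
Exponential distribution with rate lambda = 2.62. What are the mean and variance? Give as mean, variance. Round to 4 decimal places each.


mean = 1/lam, var = 1/lam^2
mean = 1 / 2.62 = 50/131 ≈ 0.381679
lam^2 = 2.62^2 = 6.8644
var = 1 / 6.8644 ≈ 0.145679

0.3817, 0.1457


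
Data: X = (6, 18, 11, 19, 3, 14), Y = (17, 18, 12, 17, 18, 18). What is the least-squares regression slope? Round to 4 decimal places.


b = sum((xi-xbar)(yi-ybar)) / sum((xi-xbar)^2)
n = 6, xbar = 71/6 ≈ 11.833333, ybar = 100/6 = 50/3 ≈ 16.666667
Sxy = sum((xi-xbar)(yi-ybar)) = 11/3 ≈ 3.666667
Sxx = sum((xi-xbar)^2) = 1241/6 ≈ 206.833333
b = Sxy / Sxx = 22/1241 ≈ 0.017728

0.0177


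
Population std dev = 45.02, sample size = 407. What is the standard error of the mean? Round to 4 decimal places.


SE = sigma / sqrt(n)
sqrt(407) ≈ 20.174241
SE = 45.02 / 20.174241 ≈ 2.231559

2.2316


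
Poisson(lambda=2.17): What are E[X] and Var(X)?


E[X] = Var(X) = lambda = 2.17

2.17, 2.17


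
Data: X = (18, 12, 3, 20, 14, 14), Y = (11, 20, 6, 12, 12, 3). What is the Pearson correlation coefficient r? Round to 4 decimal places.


r = sum((xi-xbar)(yi-ybar)) / sqrt(sum((xi-xbar)^2) * sum((yi-ybar)^2))
n = 6, xbar = 81/6 = 13.5, ybar = 64/6 = 32/3 ≈ 10.666667
Sxy = sum((xi-xbar)(yi-ybar)) = 42
Sxx = sum((xi-xbar)^2) = 175.5
Syy = sum((yi-ybar)^2) = 514/3 ≈ 171.333333
sqrt(Sxx*Syy) ≈ 173.404152
r = Sxy / sqrt(Sxx*Syy) = 42 / 173.404152 ≈ 0.242209

0.2422


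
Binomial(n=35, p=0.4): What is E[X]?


E[X] = n*p = 35 * 0.4 = 14

14


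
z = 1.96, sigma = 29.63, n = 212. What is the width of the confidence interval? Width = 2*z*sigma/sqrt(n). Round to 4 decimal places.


width = 2*z*sigma/sqrt(n)
2*z*sigma = 2 * 1.96 * 29.63 = 116.1496
sqrt(212) ≈ 14.560220
width = 116.1496 / 14.560220 ≈ 7.977187

7.9772


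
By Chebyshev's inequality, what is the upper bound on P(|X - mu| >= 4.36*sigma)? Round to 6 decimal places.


P <= 1/k^2
k^2 = 4.36^2 = 19.0096
1/k^2 = 1 / 19.0096 ≈ 0.05260500

0.052605


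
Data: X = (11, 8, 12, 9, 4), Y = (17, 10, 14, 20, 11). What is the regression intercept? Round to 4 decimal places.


a = ybar - b*xbar, where b = sum((xi-xbar)(yi-ybar)) / sum((xi-xbar)^2)
n = 5, xbar = 44/5 = 8.8, ybar = 72/5 = 14.4
Sxy = sum((xi-xbar)(yi-ybar)) = 25.4
Sxx = sum((xi-xbar)^2) = 38.8
b = Sxy / Sxx = 127/194 ≈ 0.654639
a = 14.4 - 0.654639 * 8.8 = 838/97 ≈ 8.639175

8.6392


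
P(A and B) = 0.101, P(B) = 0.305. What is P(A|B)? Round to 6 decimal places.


P(A|B) = P(A and B) / P(B) = 0.101 / 0.305 = 101/305 ≈ 0.33114754

0.331148


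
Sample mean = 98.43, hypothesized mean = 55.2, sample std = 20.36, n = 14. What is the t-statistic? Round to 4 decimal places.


t = (xbar - mu0) / (s/sqrt(n))
xbar - mu0 = 98.43 - 55.2 = 43.23
sqrt(14) ≈ 3.74165739
s/sqrt(n) = 20.36 / 3.74165739 ≈ 5.44143889
t = 43.23 / 5.44143889 ≈ 7.944590

7.9446


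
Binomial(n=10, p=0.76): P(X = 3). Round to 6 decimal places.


P = C(n,k) * p^k * (1-p)^(n-k)
C(10,3) = 120
p^k = 0.76^3 = 0.438976
(1-p)^(n-k) = 0.24^7 ≈ 0.00004586471
P = 120 * 0.438976 * 0.00004586471 ≈ 0.002416

0.002416


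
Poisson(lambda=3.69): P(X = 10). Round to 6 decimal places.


P = e^(-lam) * lam^k / k!
e^(-3.69) ≈ 0.02497200
lam^k = 3.69^10 ≈ 468019.191026
k! = 10! = 3628800
P = 0.02497200 * 468019.191026 / 3628800 ≈ 0.003221

0.003221


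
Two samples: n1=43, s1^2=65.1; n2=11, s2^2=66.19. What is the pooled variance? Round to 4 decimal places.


sp^2 = ((n1-1)*s1^2 + (n2-1)*s2^2)/(n1+n2-2)
(n1-1)*s1^2 = 42 * 65.1 = 2734.2
(n2-1)*s2^2 = 10 * 66.19 = 661.9
numerator = 2734.2 + 661.9 = 3396.1
n1+n2-2 = 52
sp^2 = 3396.1 / 52 = 33961/520 ≈ 65.309615

65.3096


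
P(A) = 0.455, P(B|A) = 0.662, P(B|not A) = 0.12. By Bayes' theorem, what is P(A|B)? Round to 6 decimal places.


P(A|B) = P(B|A)*P(A) / P(B), P(B) = P(B|A)*P(A) + P(B|not A)*P(not A)
P(B|A)*P(A) = 0.662 * 0.455 = 0.30121
P(B|not A)*P(not A) = 0.12 * 0.545 = 0.0654
P(B) = 0.30121 + 0.0654 = 0.36661
P(A|B) = 0.30121 / 0.36661 ≈ 0.82160879

0.821609


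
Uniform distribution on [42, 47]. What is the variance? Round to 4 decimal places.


Var = (b-a)^2 / 12
(b-a)^2 = (47 - 42)^2 = 25
Var = 25/12 ≈ 2.083333

2.0833


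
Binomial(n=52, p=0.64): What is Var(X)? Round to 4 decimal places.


Var = n*p*(1-p) = 52 * 0.64 * 0.36 = 11.9808

11.9808


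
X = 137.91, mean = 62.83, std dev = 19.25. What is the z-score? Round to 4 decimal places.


z = (X - mu) / sigma
X - mu = 137.91 - 62.83 = 75.08
z = 75.08 / 19.25 = 7508/1925 ≈ 3.900260

3.9003


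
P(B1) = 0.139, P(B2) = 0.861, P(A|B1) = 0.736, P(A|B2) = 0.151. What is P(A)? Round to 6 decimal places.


P(A) = P(A|B1)*P(B1) + P(A|B2)*P(B2)
P(A|B1)*P(B1) = 0.736 * 0.139 = 0.102304
P(A|B2)*P(B2) = 0.151 * 0.861 = 0.130011
P(A) = 0.102304 + 0.130011 = 0.232315

0.232315


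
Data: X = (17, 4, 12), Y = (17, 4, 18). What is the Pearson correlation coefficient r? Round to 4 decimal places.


r = sum((xi-xbar)(yi-ybar)) / sqrt(sum((xi-xbar)^2) * sum((yi-ybar)^2))
n = 3, xbar = 33/3 = 11, ybar = 39/3 = 13
Sxy = sum((xi-xbar)(yi-ybar)) = 92
Sxx = sum((xi-xbar)^2) = 86
Syy = sum((yi-ybar)^2) = 122
sqrt(Sxx*Syy) ≈ 102.430464
r = Sxy / sqrt(Sxx*Syy) = 92 / 102.430464 ≈ 0.898170

0.8982


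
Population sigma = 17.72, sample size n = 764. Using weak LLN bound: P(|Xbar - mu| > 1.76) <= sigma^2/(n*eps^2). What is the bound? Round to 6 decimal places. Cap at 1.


bound = min(1, sigma^2/(n*eps^2))
sigma^2 = 17.72^2 = 313.9984
n*eps^2 = 764 * 1.76^2 = 764 * 3.0976 = 2366.5664
sigma^2/(n*eps^2) = 313.9984 / 2366.5664 ≈ 0.13268100

0.132681


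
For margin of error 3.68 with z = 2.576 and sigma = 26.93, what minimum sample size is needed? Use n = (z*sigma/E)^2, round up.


z*sigma/E = 2.576 * 26.93 / 3.68 = 18.851
(z*sigma/E)^2 = 355.360201
round up: n = 356

356


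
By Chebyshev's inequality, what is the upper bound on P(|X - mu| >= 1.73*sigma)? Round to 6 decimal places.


P <= 1/k^2
k^2 = 1.73^2 = 2.9929
1/k^2 = 1 / 2.9929 ≈ 0.33412409

0.334124


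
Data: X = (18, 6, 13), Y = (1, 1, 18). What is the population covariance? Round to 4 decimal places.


Cov = (1/n)*sum((xi-xbar)(yi-ybar))
n = 3, xbar = 37/3 ≈ 12.333333, ybar = 20/3 ≈ 6.666667
sum((xi-xbar)(yi-ybar)) = 34/3 ≈ 11.333333
Cov = 11.333333 / 3 = 34/9 ≈ 3.777778

3.7778


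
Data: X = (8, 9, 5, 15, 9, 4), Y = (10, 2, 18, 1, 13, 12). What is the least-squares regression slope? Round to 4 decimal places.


b = sum((xi-xbar)(yi-ybar)) / sum((xi-xbar)^2)
n = 6, xbar = 50/6 = 25/3 ≈ 8.333333, ybar = 56/6 = 28/3 ≈ 9.333333
Sxy = sum((xi-xbar)(yi-ybar)) = -296/3 ≈ -98.666667
Sxx = sum((xi-xbar)^2) = 226/3 ≈ 75.333333
b = Sxy / Sxx = -148/113 ≈ -1.309735

-1.3097


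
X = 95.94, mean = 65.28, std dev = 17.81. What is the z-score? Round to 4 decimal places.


z = (X - mu) / sigma
X - mu = 95.94 - 65.28 = 30.66
z = 30.66 / 17.81 = 3066/1781 ≈ 1.721505

1.7215


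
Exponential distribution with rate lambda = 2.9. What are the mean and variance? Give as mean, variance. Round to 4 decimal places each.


mean = 1/lam, var = 1/lam^2
mean = 1 / 2.9 = 10/29 ≈ 0.344828
lam^2 = 2.9^2 = 8.41
var = 1 / 8.41 = 100/841 ≈ 0.118906

0.3448, 0.1189


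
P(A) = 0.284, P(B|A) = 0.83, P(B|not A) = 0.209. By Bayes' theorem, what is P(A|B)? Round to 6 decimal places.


P(A|B) = P(B|A)*P(A) / P(B), P(B) = P(B|A)*P(A) + P(B|not A)*P(not A)
P(B|A)*P(A) = 0.83 * 0.284 = 0.23572
P(B|not A)*P(not A) = 0.209 * 0.716 = 0.149644
P(B) = 0.23572 + 0.149644 = 0.385364
P(A|B) = 0.23572 / 0.385364 ≈ 0.61168142

0.611681


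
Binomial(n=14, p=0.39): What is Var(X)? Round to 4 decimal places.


Var = n*p*(1-p) = 14 * 0.39 * 0.61 = 3.3306

3.3306


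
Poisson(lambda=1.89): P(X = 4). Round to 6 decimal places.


P = e^(-lam) * lam^k / k!
e^(-1.89) ≈ 0.1510718
lam^k = 1.89^4 ≈ 12.759898
k! = 4! = 24
P = 0.1510718 * 12.759898 / 24 ≈ 0.080319

0.080319


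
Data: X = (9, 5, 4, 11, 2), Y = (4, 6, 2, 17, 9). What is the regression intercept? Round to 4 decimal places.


a = ybar - b*xbar, where b = sum((xi-xbar)(yi-ybar)) / sum((xi-xbar)^2)
n = 5, xbar = 31/5 = 6.2, ybar = 38/5 = 7.6
Sxy = sum((xi-xbar)(yi-ybar)) = 43.4
Sxx = sum((xi-xbar)^2) = 54.8
b = Sxy / Sxx = 217/274 ≈ 0.791971
a = 7.6 - 0.791971 * 6.2 = 737/274 ≈ 2.689781

2.6898


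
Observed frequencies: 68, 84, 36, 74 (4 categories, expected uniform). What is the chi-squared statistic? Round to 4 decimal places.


chi2 = sum((O-E)^2/E), E = total/4
total = 262, E = 262/4 = 65.5
(68 - 65.5)^2 / 65.5 = 6.25 / 65.5 = 25/262 ≈ 0.095420
(84 - 65.5)^2 / 65.5 = 342.25 / 65.5 = 1369/262 ≈ 5.225191
(36 - 65.5)^2 / 65.5 = 870.25 / 65.5 = 3481/262 ≈ 13.286260
(74 - 65.5)^2 / 65.5 = 72.25 / 65.5 = 289/262 ≈ 1.103053
chi2 = 2582/131 ≈ 19.709924

19.7099


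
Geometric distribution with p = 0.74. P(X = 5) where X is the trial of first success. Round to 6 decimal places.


P = (1-p)^(k-1) * p
(1-p)^(k-1) = 0.26^4 = 0.00456976
P = 0.00456976 * 0.74 ≈ 0.003381622

0.003382


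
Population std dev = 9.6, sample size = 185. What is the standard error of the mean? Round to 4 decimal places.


SE = sigma / sqrt(n)
sqrt(185) ≈ 13.601471
SE = 9.6 / 13.601471 ≈ 0.705806

0.7058


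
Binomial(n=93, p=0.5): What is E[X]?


E[X] = n*p = 93 * 0.5 = 46.5

46.5


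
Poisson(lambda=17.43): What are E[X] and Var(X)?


E[X] = Var(X) = lambda = 17.43

17.43, 17.43


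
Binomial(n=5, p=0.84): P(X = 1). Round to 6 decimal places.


P = C(n,k) * p^k * (1-p)^(n-k)
C(5,1) = 5
p^k = 0.84^1 = 0.84
(1-p)^(n-k) = 0.16^4 = 0.00065536
P = 5 * 0.84 * 0.00065536 ≈ 0.002753

0.002753


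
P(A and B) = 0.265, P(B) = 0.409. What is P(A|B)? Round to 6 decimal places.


P(A|B) = P(A and B) / P(B) = 0.265 / 0.409 = 265/409 ≈ 0.64792176

0.647922


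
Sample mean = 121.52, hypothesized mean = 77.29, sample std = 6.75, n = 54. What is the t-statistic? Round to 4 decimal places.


t = (xbar - mu0) / (s/sqrt(n))
xbar - mu0 = 121.52 - 77.29 = 44.23
sqrt(54) ≈ 7.34846923
s/sqrt(n) = 6.75 / 7.34846923 ≈ 0.91855865
t = 44.23 / 0.91855865 ≈ 48.151525

48.1515


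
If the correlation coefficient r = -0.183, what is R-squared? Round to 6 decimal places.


R^2 = r^2 = (-0.183)^2 = 0.033489

0.033489


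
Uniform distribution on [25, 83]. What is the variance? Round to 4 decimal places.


Var = (b-a)^2 / 12
(b-a)^2 = (83 - 25)^2 = 3364
Var = 3364/12 ≈ 280.333333

280.3333


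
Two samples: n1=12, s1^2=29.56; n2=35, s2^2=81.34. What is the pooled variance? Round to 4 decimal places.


sp^2 = ((n1-1)*s1^2 + (n2-1)*s2^2)/(n1+n2-2)
(n1-1)*s1^2 = 11 * 29.56 = 325.16
(n2-1)*s2^2 = 34 * 81.34 = 2765.56
numerator = 325.16 + 2765.56 = 3090.72
n1+n2-2 = 45
sp^2 = 3090.72 / 45 = 25756/375 ≈ 68.682667

68.6827


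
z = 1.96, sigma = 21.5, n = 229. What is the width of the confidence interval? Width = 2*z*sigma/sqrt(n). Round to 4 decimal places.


width = 2*z*sigma/sqrt(n)
2*z*sigma = 2 * 1.96 * 21.5 = 84.28
sqrt(229) ≈ 15.132746
width = 84.28 / 15.132746 ≈ 5.569379

5.5694


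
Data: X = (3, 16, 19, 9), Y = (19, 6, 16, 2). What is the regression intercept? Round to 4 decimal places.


a = ybar - b*xbar, where b = sum((xi-xbar)(yi-ybar)) / sum((xi-xbar)^2)
n = 4, xbar = 47/4 = 11.75, ybar = 43/4 = 10.75
Sxy = sum((xi-xbar)(yi-ybar)) = -30.25
Sxx = sum((xi-xbar)^2) = 154.75
b = Sxy / Sxx = -121/619 ≈ -0.195477
a = 10.75 - (-0.195477) * 11.75 = 8076/619 ≈ 13.046850

13.0468


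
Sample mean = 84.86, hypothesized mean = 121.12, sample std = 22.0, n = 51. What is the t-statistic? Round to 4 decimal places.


t = (xbar - mu0) / (s/sqrt(n))
xbar - mu0 = 84.86 - 121.12 = -36.26
sqrt(51) ≈ 7.14142843
s/sqrt(n) = 22.0 / 7.14142843 ≈ 3.08061618
t = -36.26 / 3.08061618 ≈ -11.770372

-11.7704


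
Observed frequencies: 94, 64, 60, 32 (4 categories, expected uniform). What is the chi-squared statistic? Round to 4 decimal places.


chi2 = sum((O-E)^2/E), E = total/4
total = 250, E = 250/4 = 62.5
(94 - 62.5)^2 / 62.5 = 992.25 / 62.5 = 15.876
(64 - 62.5)^2 / 62.5 = 2.25 / 62.5 = 0.036
(60 - 62.5)^2 / 62.5 = 6.25 / 62.5 = 0.1
(32 - 62.5)^2 / 62.5 = 930.25 / 62.5 = 14.884
chi2 = 30.896

30.8960


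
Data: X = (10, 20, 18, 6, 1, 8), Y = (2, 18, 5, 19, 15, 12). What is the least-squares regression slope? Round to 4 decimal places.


b = sum((xi-xbar)(yi-ybar)) / sum((xi-xbar)^2)
n = 6, xbar = 63/6 = 10.5, ybar = 71/6 ≈ 11.833333
Sxy = sum((xi-xbar)(yi-ybar)) = -50.5
Sxx = sum((xi-xbar)^2) = 263.5
b = Sxy / Sxx = -101/527 ≈ -0.191651

-0.1917


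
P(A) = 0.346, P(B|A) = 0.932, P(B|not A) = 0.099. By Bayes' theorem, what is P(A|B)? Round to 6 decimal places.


P(A|B) = P(B|A)*P(A) / P(B), P(B) = P(B|A)*P(A) + P(B|not A)*P(not A)
P(B|A)*P(A) = 0.932 * 0.346 = 0.322472
P(B|not A)*P(not A) = 0.099 * 0.654 = 0.064746
P(B) = 0.322472 + 0.064746 = 0.387218
P(A|B) = 0.322472 / 0.387218 ≈ 0.83279186

0.832792


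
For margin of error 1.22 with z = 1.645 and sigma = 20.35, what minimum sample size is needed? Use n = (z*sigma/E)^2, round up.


z*sigma/E = 1.645 * 20.35 / 1.22 = 133903/4880 ≈ 27.439139
(z*sigma/E)^2 ≈ 752.906368
round up: n = 753

753


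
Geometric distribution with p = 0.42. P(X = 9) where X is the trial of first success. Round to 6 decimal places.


P = (1-p)^(k-1) * p
(1-p)^(k-1) = 0.58^8 ≈ 0.01280631
P = 0.01280631 * 0.42 ≈ 0.005378649

0.005379


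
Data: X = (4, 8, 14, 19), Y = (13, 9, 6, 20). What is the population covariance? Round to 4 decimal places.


Cov = (1/n)*sum((xi-xbar)(yi-ybar))
n = 4, xbar = 45/4 = 11.25, ybar = 48/4 = 12
sum((xi-xbar)(yi-ybar)) = 48
Cov = 48 / 4 = 12

12.0000


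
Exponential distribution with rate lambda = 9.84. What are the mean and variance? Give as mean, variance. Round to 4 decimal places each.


mean = 1/lam, var = 1/lam^2
mean = 1 / 9.84 = 25/246 ≈ 0.101626
lam^2 = 9.84^2 = 96.8256
var = 1 / 96.8256 ≈ 0.010328

0.1016, 0.0103


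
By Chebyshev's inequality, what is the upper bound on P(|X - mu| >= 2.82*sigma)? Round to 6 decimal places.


P <= 1/k^2
k^2 = 2.82^2 = 7.9524
1/k^2 = 1 / 7.9524 ≈ 0.12574820

0.125748


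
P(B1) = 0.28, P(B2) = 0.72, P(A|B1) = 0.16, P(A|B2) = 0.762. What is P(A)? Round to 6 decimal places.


P(A) = P(A|B1)*P(B1) + P(A|B2)*P(B2)
P(A|B1)*P(B1) = 0.16 * 0.28 = 0.0448
P(A|B2)*P(B2) = 0.762 * 0.72 = 0.54864
P(A) = 0.0448 + 0.54864 = 0.59344

0.593440


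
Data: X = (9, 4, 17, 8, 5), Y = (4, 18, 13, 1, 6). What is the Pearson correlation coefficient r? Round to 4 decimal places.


r = sum((xi-xbar)(yi-ybar)) / sqrt(sum((xi-xbar)^2) * sum((yi-ybar)^2))
n = 5, xbar = 43/5 = 8.6, ybar = 42/5 = 8.4
Sxy = sum((xi-xbar)(yi-ybar)) = 5.8
Sxx = sum((xi-xbar)^2) = 105.2
Syy = sum((yi-ybar)^2) = 193.2
sqrt(Sxx*Syy) ≈ 142.564512
r = Sxy / sqrt(Sxx*Syy) = 5.8 / 142.564512 ≈ 0.040683

0.0407


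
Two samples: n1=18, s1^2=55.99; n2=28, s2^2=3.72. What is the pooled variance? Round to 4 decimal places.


sp^2 = ((n1-1)*s1^2 + (n2-1)*s2^2)/(n1+n2-2)
(n1-1)*s1^2 = 17 * 55.99 = 951.83
(n2-1)*s2^2 = 27 * 3.72 = 100.44
numerator = 951.83 + 100.44 = 1052.27
n1+n2-2 = 44
sp^2 = 1052.27 / 44 = 105227/4400 ≈ 23.915227

23.9152


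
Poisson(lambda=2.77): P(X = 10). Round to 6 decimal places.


P = e^(-lam) * lam^k / k!
e^(-2.77) ≈ 0.06266200
lam^k = 2.77^10 ≈ 26594.858909
k! = 10! = 3628800
P = 0.06266200 * 26594.858909 / 3628800 ≈ 0.000459

0.000459


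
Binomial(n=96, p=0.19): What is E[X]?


E[X] = n*p = 96 * 0.19 = 18.24

18.24


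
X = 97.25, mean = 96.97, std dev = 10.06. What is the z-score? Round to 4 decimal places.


z = (X - mu) / sigma
X - mu = 97.25 - 96.97 = 0.28
z = 0.28 / 10.06 = 14/503 ≈ 0.027833

0.0278


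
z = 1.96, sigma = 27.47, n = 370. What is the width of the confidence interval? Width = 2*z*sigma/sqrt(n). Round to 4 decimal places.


width = 2*z*sigma/sqrt(n)
2*z*sigma = 2 * 1.96 * 27.47 = 107.6824
sqrt(370) ≈ 19.235384
width = 107.6824 / 19.235384 ≈ 5.598141

5.5981


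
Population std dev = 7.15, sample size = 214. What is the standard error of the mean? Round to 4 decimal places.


SE = sigma / sqrt(n)
sqrt(214) ≈ 14.628739
SE = 7.15 / 14.628739 ≈ 0.488764

0.4888


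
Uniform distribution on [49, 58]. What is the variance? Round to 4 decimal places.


Var = (b-a)^2 / 12
(b-a)^2 = (58 - 49)^2 = 81
Var = 81/12 = 6.75

6.7500


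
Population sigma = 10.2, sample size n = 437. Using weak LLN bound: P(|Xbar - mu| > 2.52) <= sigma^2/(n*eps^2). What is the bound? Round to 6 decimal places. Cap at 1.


bound = min(1, sigma^2/(n*eps^2))
sigma^2 = 10.2^2 = 104.04
n*eps^2 = 437 * 2.52^2 = 437 * 6.3504 = 2775.1248
sigma^2/(n*eps^2) = 104.04 / 2775.1248 ≈ 0.03749021

0.037490


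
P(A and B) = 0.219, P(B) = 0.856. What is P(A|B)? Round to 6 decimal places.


P(A|B) = P(A and B) / P(B) = 0.219 / 0.856 = 219/856 ≈ 0.25584112

0.255841


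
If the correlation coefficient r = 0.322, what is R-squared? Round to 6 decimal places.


R^2 = r^2 = (0.322)^2 = 0.103684

0.103684


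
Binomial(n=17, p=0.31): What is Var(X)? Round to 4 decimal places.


Var = n*p*(1-p) = 17 * 0.31 * 0.69 = 3.6363

3.6363


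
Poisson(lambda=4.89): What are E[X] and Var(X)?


E[X] = Var(X) = lambda = 4.89

4.89, 4.89


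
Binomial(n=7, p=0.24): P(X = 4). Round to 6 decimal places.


P = C(n,k) * p^k * (1-p)^(n-k)
C(7,4) = 35
p^k = 0.24^4 = 0.00331776
(1-p)^(n-k) = 0.76^3 = 0.438976
P = 35 * 0.00331776 * 0.438976 ≈ 0.050975

0.050975


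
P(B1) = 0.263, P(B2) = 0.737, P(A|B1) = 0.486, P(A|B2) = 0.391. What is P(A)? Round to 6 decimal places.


P(A) = P(A|B1)*P(B1) + P(A|B2)*P(B2)
P(A|B1)*P(B1) = 0.486 * 0.263 = 0.127818
P(A|B2)*P(B2) = 0.391 * 0.737 = 0.288167
P(A) = 0.127818 + 0.288167 = 0.415985

0.415985


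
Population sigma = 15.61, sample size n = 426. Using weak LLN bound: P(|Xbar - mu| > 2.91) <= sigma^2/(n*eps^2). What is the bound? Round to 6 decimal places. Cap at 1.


bound = min(1, sigma^2/(n*eps^2))
sigma^2 = 15.61^2 = 243.6721
n*eps^2 = 426 * 2.91^2 = 426 * 8.4681 = 3607.4106
sigma^2/(n*eps^2) = 243.6721 / 3607.4106 ≈ 0.06754765

0.067548


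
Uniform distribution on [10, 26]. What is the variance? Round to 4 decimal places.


Var = (b-a)^2 / 12
(b-a)^2 = (26 - 10)^2 = 256
Var = 256/12 ≈ 21.333333

21.3333


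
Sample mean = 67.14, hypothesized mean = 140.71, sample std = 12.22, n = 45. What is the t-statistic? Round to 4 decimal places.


t = (xbar - mu0) / (s/sqrt(n))
xbar - mu0 = 67.14 - 140.71 = -73.57
sqrt(45) ≈ 6.70820393
s/sqrt(n) = 12.22 / 6.70820393 ≈ 1.82165005
t = -73.57 / 1.82165005 ≈ -40.386462

-40.3865


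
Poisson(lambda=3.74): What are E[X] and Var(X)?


E[X] = Var(X) = lambda = 3.74

3.74, 3.74


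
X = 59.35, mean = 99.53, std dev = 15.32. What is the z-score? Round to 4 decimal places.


z = (X - mu) / sigma
X - mu = 59.35 - 99.53 = -40.18
z = -40.18 / 15.32 = -2009/766 ≈ -2.622715

-2.6227


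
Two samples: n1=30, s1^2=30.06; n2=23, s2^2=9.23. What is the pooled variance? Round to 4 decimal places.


sp^2 = ((n1-1)*s1^2 + (n2-1)*s2^2)/(n1+n2-2)
(n1-1)*s1^2 = 29 * 30.06 = 871.74
(n2-1)*s2^2 = 22 * 9.23 = 203.06
numerator = 871.74 + 203.06 = 1074.8
n1+n2-2 = 51
sp^2 = 1074.8 / 51 = 5374/255 ≈ 21.074510

21.0745


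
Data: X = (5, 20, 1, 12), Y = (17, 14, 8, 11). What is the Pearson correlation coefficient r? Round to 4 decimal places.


r = sum((xi-xbar)(yi-ybar)) / sqrt(sum((xi-xbar)^2) * sum((yi-ybar)^2))
n = 4, xbar = 38/4 = 9.5, ybar = 50/4 = 12.5
Sxy = sum((xi-xbar)(yi-ybar)) = 30
Sxx = sum((xi-xbar)^2) = 209
Syy = sum((yi-ybar)^2) = 45
sqrt(Sxx*Syy) ≈ 96.979379
r = Sxy / sqrt(Sxx*Syy) = 30 / 96.979379 ≈ 0.309344

0.3093
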